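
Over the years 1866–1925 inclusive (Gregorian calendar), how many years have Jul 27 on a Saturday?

Track Jul 27's weekday year by year (advancing +1, or +2 across a Feb 29):
  1866: Fri  1867: Sat (+1) ✓  1868: Mon (+2)  1869: Tue (+1)  1870: Wed (+1)
  1871: Thu (+1)  1872: Sat (+2) ✓  1873: Sun (+1)  1874: Mon (+1)  1875: Tue (+1)
  1876: Thu (+2)  1877: Fri (+1)  1878: Sat (+1) ✓  1879: Sun (+1)  … (32 more years) …
  1912: Sat (+2) ✓  1913: Sun (+1)  1914: Mon (+1)  1915: Tue (+1)  1916: Thu (+2)
  1917: Fri (+1)  1918: Sat (+1) ✓  1919: Sun (+1)  1920: Tue (+2)  1921: Wed (+1)
  1922: Thu (+1)  1923: Fri (+1)  1924: Sun (+2)  1925: Mon (+1)
Saturday years: 1867, 1872, 1878, 1889, 1895, 1901, 1907, 1912, 1918 — 9 in total.

9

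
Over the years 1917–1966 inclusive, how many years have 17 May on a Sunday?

7

Track 17 May's weekday year by year (advancing +1, or +2 across a Feb 29):
  1917: Thu  1918: Fri (+1)  1919: Sat (+1)  1920: Mon (+2)  1921: Tue (+1)
  1922: Wed (+1)  1923: Thu (+1)  1924: Sat (+2)  1925: Sun (+1) ✓  1926: Mon (+1)
  1927: Tue (+1)  1928: Thu (+2)  1929: Fri (+1)  1930: Sat (+1)  … (22 more years) …
  1953: Sun (+1) ✓  1954: Mon (+1)  1955: Tue (+1)  1956: Thu (+2)  1957: Fri (+1)
  1958: Sat (+1)  1959: Sun (+1) ✓  1960: Tue (+2)  1961: Wed (+1)  1962: Thu (+1)
  1963: Fri (+1)  1964: Sun (+2) ✓  1965: Mon (+1)  1966: Tue (+1)
Sunday years: 1925, 1931, 1936, 1942, 1953, 1959, 1964 — 7 in total.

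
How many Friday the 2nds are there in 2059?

Check the 2nd of each month of 2059: Jan 2: Thu, Feb 2: Sun, Mar 2: Sun, Apr 2: Wed, May 2: Fri, Jun 2: Mon, Jul 2: Wed, Aug 2: Sat, Sep 2: Tue, Oct 2: Thu, Nov 2: Sun, Dec 2: Tue.
Friday occurs in May — 1 month.

1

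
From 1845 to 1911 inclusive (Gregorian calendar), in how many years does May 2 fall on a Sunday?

Track May 2's weekday year by year (advancing +1, or +2 across a Feb 29):
  1845: Fri  1846: Sat (+1)  1847: Sun (+1) ✓  1848: Tue (+2)  1849: Wed (+1)
  1850: Thu (+1)  1851: Fri (+1)  1852: Sun (+2) ✓  1853: Mon (+1)  1854: Tue (+1)
  1855: Wed (+1)  1856: Fri (+2)  1857: Sat (+1)  1858: Sun (+1) ✓  … (39 more years) …
  1898: Mon (+1)  1899: Tue (+1)  1900: Wed (+1)  1901: Thu (+1)  1902: Fri (+1)
  1903: Sat (+1)  1904: Mon (+2)  1905: Tue (+1)  1906: Wed (+1)  1907: Thu (+1)
  1908: Sat (+2)  1909: Sun (+1) ✓  1910: Mon (+1)  1911: Tue (+1)
Sunday years: 1847, 1852, 1858, 1869, 1875, 1880, 1886, 1897, 1909 — 9 in total.

9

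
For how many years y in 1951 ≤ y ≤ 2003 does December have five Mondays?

24

December has 31 days; it has five Mondays when Monday falls among the first (month-length − 28) days — i.e. when December 1 is one of Monday/Sunday/Saturday.
December 1 by year: 1951:Sat✓ 1952:Mon✓ 1953:Tue 1954:Wed 1955:Thu 1956:Sat✓ 1957:Sun✓ 1958:Mon✓ 1959:Tue 1960:Thu 1961:Fri 1962:Sat✓ 1963:Sun✓ 1964:Tue 1965:Wed …(23 more)… 1989:Fri 1990:Sat✓ 1991:Sun✓ 1992:Tue 1993:Wed 1994:Thu 1995:Fri 1996:Sun✓ 1997:Mon✓ 1998:Tue 1999:Wed 2000:Fri 2001:Sat✓ 2002:Sun✓ 2003:Mon✓
Years with five Mondays: 1951, 1952, 1956, 1957, 1958, 1962, 1963, 1968, 1969, 1973, 1974, 1975, 1979, 1980, 1984, 1985, 1986, 1990, 1991, 1996, 1997, 2001, 2002, 2003 → 24.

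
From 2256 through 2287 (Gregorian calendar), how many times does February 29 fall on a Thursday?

Leap years in 2256–2287: 8 of them.
Feb 29 weekday advances by 5 (mod 7) from one leap year to the next four years later (or differs when a century non-leap intervenes).
Leap-day weekdays: 2256:Fri 2260:Wed 2264:Mon 2268:Sat 2272:Thu✓ 2276:Tue 2280:Sun 2284:Fri
Thursday: 2272 → 1.

1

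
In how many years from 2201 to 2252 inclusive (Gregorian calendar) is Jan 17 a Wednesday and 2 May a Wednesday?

Check each year's weekday for Jan 17 and 2 May:
  2201: Sat/Sat  2202: Sun/Sun  2203: Mon/Mon  2204: Tue/Wed  2205: Thu/Thu  2206: Fri/Fri  2207: Sat/Sat  2208: Sun/Mon  2209: Tue/Tue  2210: Wed/Wed ✓  2211: Thu/Thu  2212: Fri/Sat  2213: Sun/Sun  2214: Mon/Mon  …(24 more)…  2239: Thu/Thu  2240: Fri/Sat  2241: Sun/Sun  2242: Mon/Mon  2243: Tue/Tue  2244: Wed/Thu  2245: Fri/Fri  2246: Sat/Sat  2247: Sun/Sun  2248: Mon/Tue  2249: Wed/Wed ✓  2250: Thu/Thu  2251: Fri/Fri  2252: Sat/Sun
Both conditions hold in: 2210, 2221, 2227, 2238, 2249 — 5.

5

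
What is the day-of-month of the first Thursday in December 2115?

5

December 1, 2115 is a Sunday, so the first Thursday is the 5th.
The first Thursday is 5 + 0 = 5.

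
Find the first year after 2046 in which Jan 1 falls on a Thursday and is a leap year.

2060

Jan 1 advances by 2 weekdays after a leap year and by 1 after a common year.
2046: Jan 1 is Monday.
2047: Tuesday
2048: Wednesday (leap)
2049: Friday
2050: Saturday
2051: Sunday
2052: Monday (leap)
2053: Wednesday
2054: Thursday
2055: Friday
2056: Saturday (leap)
2057: Monday
2058: Tuesday
2059: Wednesday
2060: Thursday (leap)
2060 begins on a Thursday and is a leap year.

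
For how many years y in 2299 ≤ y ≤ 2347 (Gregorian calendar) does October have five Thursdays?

22

October has 31 days; it has five Thursdays when Thursday falls among the first (month-length − 28) days — i.e. when October 1 is one of Thursday/Wednesday/Tuesday.
October 1 by year: 2299:Sun 2300:Mon 2301:Tue✓ 2302:Wed✓ 2303:Thu✓ 2304:Sat 2305:Sun 2306:Mon 2307:Tue✓ 2308:Thu✓ 2309:Fri 2310:Sat 2311:Sun 2312:Tue✓ 2313:Wed✓ …(19 more)… 2333:Sun 2334:Mon 2335:Tue✓ 2336:Thu✓ 2337:Fri 2338:Sat 2339:Sun 2340:Tue✓ 2341:Wed✓ 2342:Thu✓ 2343:Fri 2344:Sun 2345:Mon 2346:Tue✓ 2347:Wed✓
Years with five Thursdays: 2301, 2302, 2303, 2307, 2308, 2312, 2313, 2314, 2318, 2319, 2324, 2325, 2329, 2330, 2331, 2335, 2336, 2340, 2341, 2342, 2346, 2347 → 22.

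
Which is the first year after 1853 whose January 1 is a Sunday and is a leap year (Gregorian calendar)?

Jan 1 advances by 2 weekdays after a leap year and by 1 after a common year.
1853: Jan 1 is Saturday.
1854: Sunday
1855: Monday
1856: Tuesday (leap)
1857: Thursday
1858: Friday
1859: Saturday
1860: Sunday (leap)
1860 begins on a Sunday and is a leap year.

1860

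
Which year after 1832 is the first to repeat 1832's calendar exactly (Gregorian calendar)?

1860

Two years share a calendar iff Jan 1 falls on the same weekday and both are leap or both are common. 1832: Jan 1 is Sunday, leap year.
1833: Jan 1 Tuesday, common
1834: Jan 1 Wednesday, common
1835: Jan 1 Thursday, common
1836: Jan 1 Friday, leap
1837: Jan 1 Sunday, common
1838: Jan 1 Monday, common
1839: Jan 1 Tuesday, common
1840: Jan 1 Wednesday, leap
1841: Jan 1 Friday, common
1842: Jan 1 Saturday, common
1843: Jan 1 Sunday, common
1844: Jan 1 Monday, leap
1845: Jan 1 Wednesday, common
1846: Jan 1 Thursday, common
1847: Jan 1 Friday, common
1848: Jan 1 Saturday, leap
1849: Jan 1 Monday, common
1850: Jan 1 Tuesday, common
1851: Jan 1 Wednesday, common
1852: Jan 1 Thursday, leap
1853: Jan 1 Saturday, common
1854: Jan 1 Sunday, common
1855: Jan 1 Monday, common
1856: Jan 1 Tuesday, leap
1857: Jan 1 Thursday, common
1858: Jan 1 Friday, common
1859: Jan 1 Saturday, common
1860: Jan 1 Sunday, leap
1860 matches on both conditions.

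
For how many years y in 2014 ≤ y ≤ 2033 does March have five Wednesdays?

9

March has 31 days; it has five Wednesdays when Wednesday falls among the first (month-length − 28) days — i.e. when March 1 is one of Wednesday/Tuesday/Monday.
March 1 by year: 2014:Sat 2015:Sun 2016:Tue✓ 2017:Wed✓ 2018:Thu 2019:Fri 2020:Sun 2021:Mon✓ 2022:Tue✓ 2023:Wed✓ 2024:Fri 2025:Sat 2026:Sun 2027:Mon✓ 2028:Wed✓ 2029:Thu 2030:Fri 2031:Sat 2032:Mon✓ 2033:Tue✓
Years with five Wednesdays: 2016, 2017, 2021, 2022, 2023, 2027, 2028, 2032, 2033 → 9.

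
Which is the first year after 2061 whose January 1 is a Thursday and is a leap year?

2088

Jan 1 advances by 2 weekdays after a leap year and by 1 after a common year.
2061: Jan 1 is Saturday.
2062: Sunday
2063: Monday
2064: Tuesday (leap)
2065: Thursday
2066: Friday
2067: Saturday
2068: Sunday (leap)
2069: Tuesday
2070: Wednesday
2071: Thursday
2072: Friday (leap)
2073: Sunday
2074: Monday
2075: Tuesday
2076: Wednesday (leap)
2077: Friday
2078: Saturday
2079: Sunday
2080: Monday (leap)
2081: Wednesday
2082: Thursday
2083: Friday
2084: Saturday (leap)
2085: Monday
2086: Tuesday
2087: Wednesday
2088: Thursday (leap)
2088 begins on a Thursday and is a leap year.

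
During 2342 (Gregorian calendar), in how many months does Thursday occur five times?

A month of length L has five Thursdays iff its first Thursday is on day ≤ L−28 (so day 1–3 in a 31-day month, 1–2 in a 30-day month, day 1 in a leap February).
Checking each month of 2342: Jan starts Thu (31d) ✓; Feb starts Sun (28d); Mar starts Sun (31d); Apr starts Wed (30d) ✓; May starts Fri (31d); Jun starts Mon (30d); Jul starts Wed (31d) ✓; Aug starts Sat (31d); Sep starts Tue (30d); Oct starts Thu (31d) ✓; Nov starts Sun (30d); Dec starts Tue (31d) ✓.
Five-Thursday months: January, April, July, October, December → 5.

5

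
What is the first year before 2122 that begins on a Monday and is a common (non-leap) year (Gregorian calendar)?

Jan 1 advances by 2 weekdays after a leap year and by 1 after a common year.
2122: Jan 1 is Thursday.
2121: Wednesday
2120: Monday (leap)
2119: Sunday
2118: Saturday
2117: Friday
2116: Wednesday (leap)
2115: Tuesday
2114: Monday
2114 begins on a Monday and is a common year.

2114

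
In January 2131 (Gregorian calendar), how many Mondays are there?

January 2131 has 31 days and begins on Monday.
The first Monday is January 1.
Mondays fall on 1, 8, 15, 22, 29 — that's 5.

5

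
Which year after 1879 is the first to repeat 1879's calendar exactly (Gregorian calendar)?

1890

Two years share a calendar iff Jan 1 falls on the same weekday and both are leap or both are common. 1879: Jan 1 is Wednesday, common year.
1880: Jan 1 Thursday, leap
1881: Jan 1 Saturday, common
1882: Jan 1 Sunday, common
1883: Jan 1 Monday, common
1884: Jan 1 Tuesday, leap
1885: Jan 1 Thursday, common
1886: Jan 1 Friday, common
1887: Jan 1 Saturday, common
1888: Jan 1 Sunday, leap
1889: Jan 1 Tuesday, common
1890: Jan 1 Wednesday, common
1890 matches on both conditions.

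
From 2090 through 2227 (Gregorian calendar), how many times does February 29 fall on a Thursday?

Leap years in 2090–2227: 32 of them.
Feb 29 weekday advances by 5 (mod 7) from one leap year to the next four years later (or differs when a century non-leap intervenes).
Leap-day weekdays: 2092:Fri 2096:Wed 2104:Fri 2108:Wed 2112:Mon 2116:Sat 2120:Thu✓ 2124:Tue 2128:Sun 2132:Fri 2136:Wed 2140:Mon 2144:Sat …(6 more)… 2172:Sat 2176:Thu✓ 2180:Tue 2184:Sun 2188:Fri 2192:Wed 2196:Mon 2204:Wed 2208:Mon 2212:Sat 2216:Thu✓ 2220:Tue 2224:Sun
Thursday: 2120, 2148, 2176, 2216 → 4.

4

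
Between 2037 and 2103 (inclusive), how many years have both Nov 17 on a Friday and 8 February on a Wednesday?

Check each year's weekday for Nov 17 and 8 February:
  2037: Tue/Sun  2038: Wed/Mon  2039: Thu/Tue  2040: Sat/Wed  2041: Sun/Fri  2042: Mon/Sat  2043: Tue/Sun  2044: Thu/Mon  2045: Fri/Wed ✓  2046: Sat/Thu  2047: Sun/Fri  2048: Tue/Sat  2049: Wed/Mon  2050: Thu/Tue  …(39 more)…  2090: Fri/Wed ✓  2091: Sat/Thu  2092: Mon/Fri  2093: Tue/Sun  2094: Wed/Mon  2095: Thu/Tue  2096: Sat/Wed  2097: Sun/Fri  2098: Mon/Sat  2099: Tue/Sun  2100: Wed/Mon  2101: Thu/Tue  2102: Fri/Wed ✓  2103: Sat/Thu
Both conditions hold in: 2045, 2051, 2062, 2073, 2079, 2090, 2102 — 7.

7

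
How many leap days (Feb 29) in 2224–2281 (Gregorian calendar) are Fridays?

2

Leap years in 2224–2281: 15 of them.
Feb 29 weekday advances by 5 (mod 7) from one leap year to the next four years later (or differs when a century non-leap intervenes).
Leap-day weekdays: 2224:Sun 2228:Fri✓ 2232:Wed 2236:Mon 2240:Sat 2244:Thu 2248:Tue 2252:Sun 2256:Fri✓ 2260:Wed 2264:Mon 2268:Sat 2272:Thu 2276:Tue 2280:Sun
Friday: 2228, 2256 → 2.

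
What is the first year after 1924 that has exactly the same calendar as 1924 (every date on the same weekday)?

1952

Two years share a calendar iff Jan 1 falls on the same weekday and both are leap or both are common. 1924: Jan 1 is Tuesday, leap year.
1925: Jan 1 Thursday, common
1926: Jan 1 Friday, common
1927: Jan 1 Saturday, common
1928: Jan 1 Sunday, leap
1929: Jan 1 Tuesday, common
1930: Jan 1 Wednesday, common
1931: Jan 1 Thursday, common
1932: Jan 1 Friday, leap
1933: Jan 1 Sunday, common
1934: Jan 1 Monday, common
1935: Jan 1 Tuesday, common
1936: Jan 1 Wednesday, leap
1937: Jan 1 Friday, common
1938: Jan 1 Saturday, common
1939: Jan 1 Sunday, common
1940: Jan 1 Monday, leap
1941: Jan 1 Wednesday, common
1942: Jan 1 Thursday, common
1943: Jan 1 Friday, common
1944: Jan 1 Saturday, leap
1945: Jan 1 Monday, common
1946: Jan 1 Tuesday, common
1947: Jan 1 Wednesday, common
1948: Jan 1 Thursday, leap
1949: Jan 1 Saturday, common
1950: Jan 1 Sunday, common
1951: Jan 1 Monday, common
1952: Jan 1 Tuesday, leap
1952 matches on both conditions.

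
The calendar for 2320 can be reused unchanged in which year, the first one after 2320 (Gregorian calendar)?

2348

Two years share a calendar iff Jan 1 falls on the same weekday and both are leap or both are common. 2320: Jan 1 is Thursday, leap year.
2321: Jan 1 Saturday, common
2322: Jan 1 Sunday, common
2323: Jan 1 Monday, common
2324: Jan 1 Tuesday, leap
2325: Jan 1 Thursday, common
2326: Jan 1 Friday, common
2327: Jan 1 Saturday, common
2328: Jan 1 Sunday, leap
2329: Jan 1 Tuesday, common
2330: Jan 1 Wednesday, common
2331: Jan 1 Thursday, common
2332: Jan 1 Friday, leap
2333: Jan 1 Sunday, common
2334: Jan 1 Monday, common
2335: Jan 1 Tuesday, common
2336: Jan 1 Wednesday, leap
2337: Jan 1 Friday, common
2338: Jan 1 Saturday, common
2339: Jan 1 Sunday, common
2340: Jan 1 Monday, leap
2341: Jan 1 Wednesday, common
2342: Jan 1 Thursday, common
2343: Jan 1 Friday, common
2344: Jan 1 Saturday, leap
2345: Jan 1 Monday, common
2346: Jan 1 Tuesday, common
2347: Jan 1 Wednesday, common
2348: Jan 1 Thursday, leap
2348 matches on both conditions.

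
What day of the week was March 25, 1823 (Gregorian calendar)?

Tuesday

January 1, 1823 is a Wednesday.
March 25 is day 84 of the year, i.e. 83 days after Jan 1.
83 mod 7 = 6, so advance 6 weekdays from Wednesday: Tuesday.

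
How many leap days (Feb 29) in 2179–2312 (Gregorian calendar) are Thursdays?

Leap years in 2179–2312: 32 of them.
Feb 29 weekday advances by 5 (mod 7) from one leap year to the next four years later (or differs when a century non-leap intervenes).
Leap-day weekdays: 2180:Tue 2184:Sun 2188:Fri 2192:Wed 2196:Mon 2204:Wed 2208:Mon 2212:Sat 2216:Thu✓ 2220:Tue 2224:Sun 2228:Fri 2232:Wed …(6 more)… 2260:Wed 2264:Mon 2268:Sat 2272:Thu✓ 2276:Tue 2280:Sun 2284:Fri 2288:Wed 2292:Mon 2296:Sat 2304:Mon 2308:Sat 2312:Thu✓
Thursday: 2216, 2244, 2272, 2312 → 4.

4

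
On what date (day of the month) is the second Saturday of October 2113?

October 1, 2113 is a Sunday, so the first Saturday is the 7th.
The second Saturday is 7 + 7 = 14.

14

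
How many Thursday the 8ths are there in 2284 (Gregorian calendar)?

1

Check the 8th of each month of 2284: Jan 8: Tue, Feb 8: Fri, Mar 8: Sat, Apr 8: Tue, May 8: Thu, Jun 8: Sun, Jul 8: Tue, Aug 8: Fri, Sep 8: Mon, Oct 8: Wed, Nov 8: Sat, Dec 8: Mon.
Thursday occurs in May — 1 month.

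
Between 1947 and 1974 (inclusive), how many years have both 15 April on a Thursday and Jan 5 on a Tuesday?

3

Check each year's weekday for 15 April and Jan 5:
  1947: Tue/Sun  1948: Thu/Mon  1949: Fri/Wed  1950: Sat/Thu  1951: Sun/Fri  1952: Tue/Sat  1953: Wed/Mon  1954: Thu/Tue ✓  1955: Fri/Wed  1956: Sun/Thu  1957: Mon/Sat  1958: Tue/Sun  1959: Wed/Mon  1960: Fri/Tue  1961: Sat/Thu  1962: Sun/Fri  1963: Mon/Sat  1964: Wed/Sun  1965: Thu/Tue ✓  1966: Fri/Wed  1967: Sat/Thu  1968: Mon/Fri  1969: Tue/Sun  1970: Wed/Mon  1971: Thu/Tue ✓  1972: Sat/Wed  1973: Sun/Fri  1974: Mon/Sat
Both conditions hold in: 1954, 1965, 1971 — 3.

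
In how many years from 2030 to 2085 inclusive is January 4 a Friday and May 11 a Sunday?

2

Check each year's weekday for January 4 and May 11:
  2030: Fri/Sat  2031: Sat/Sun  2032: Sun/Tue  2033: Tue/Wed  2034: Wed/Thu  2035: Thu/Fri  2036: Fri/Sun ✓  2037: Sun/Mon  2038: Mon/Tue  2039: Tue/Wed  2040: Wed/Fri  2041: Fri/Sat  2042: Sat/Sun  2043: Sun/Mon  …(28 more)…  2072: Mon/Wed  2073: Wed/Thu  2074: Thu/Fri  2075: Fri/Sat  2076: Sat/Mon  2077: Mon/Tue  2078: Tue/Wed  2079: Wed/Thu  2080: Thu/Sat  2081: Sat/Sun  2082: Sun/Mon  2083: Mon/Tue  2084: Tue/Thu  2085: Thu/Fri
Both conditions hold in: 2036, 2064 — 2.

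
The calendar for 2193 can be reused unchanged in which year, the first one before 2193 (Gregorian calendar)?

2182

Two years share a calendar iff Jan 1 falls on the same weekday and both are leap or both are common. 2193: Jan 1 is Tuesday, common year.
2192: Jan 1 Sunday, leap
2191: Jan 1 Saturday, common
2190: Jan 1 Friday, common
2189: Jan 1 Thursday, common
2188: Jan 1 Tuesday, leap
2187: Jan 1 Monday, common
2186: Jan 1 Sunday, common
2185: Jan 1 Saturday, common
2184: Jan 1 Thursday, leap
2183: Jan 1 Wednesday, common
2182: Jan 1 Tuesday, common
2182 matches on both conditions.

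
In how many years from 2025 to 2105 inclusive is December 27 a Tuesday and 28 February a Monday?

Check each year's weekday for December 27 and 28 February:
  2025: Sat/Fri  2026: Sun/Sat  2027: Mon/Sun  2028: Wed/Mon  2029: Thu/Wed  2030: Fri/Thu  2031: Sat/Fri  2032: Mon/Sat  2033: Tue/Mon ✓  2034: Wed/Tue  2035: Thu/Wed  2036: Sat/Thu  2037: Sun/Sat  2038: Mon/Sun  …(53 more)…  2092: Sat/Thu  2093: Sun/Sat  2094: Mon/Sun  2095: Tue/Mon ✓  2096: Thu/Tue  2097: Fri/Thu  2098: Sat/Fri  2099: Sun/Sat  2100: Mon/Sun  2101: Tue/Mon ✓  2102: Wed/Tue  2103: Thu/Wed  2104: Sat/Thu  2105: Sun/Sat
Both conditions hold in: 2033, 2039, 2050, 2061, 2067, 2078, 2089, 2095, 2101 — 9.

9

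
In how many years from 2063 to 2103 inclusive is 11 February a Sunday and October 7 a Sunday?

Check each year's weekday for 11 February and October 7:
  2063: Sun/Sun ✓  2064: Mon/Tue  2065: Wed/Wed  2066: Thu/Thu  2067: Fri/Fri  2068: Sat/Sun  2069: Mon/Mon  2070: Tue/Tue  2071: Wed/Wed  2072: Thu/Fri  2073: Sat/Sat  2074: Sun/Sun ✓  2075: Mon/Mon  2076: Tue/Wed  …(13 more)…  2090: Sat/Sat  2091: Sun/Sun ✓  2092: Mon/Tue  2093: Wed/Wed  2094: Thu/Thu  2095: Fri/Fri  2096: Sat/Sun  2097: Mon/Mon  2098: Tue/Tue  2099: Wed/Wed  2100: Thu/Thu  2101: Fri/Fri  2102: Sat/Sat  2103: Sun/Sun ✓
Both conditions hold in: 2063, 2074, 2085, 2091, 2103 — 5.

5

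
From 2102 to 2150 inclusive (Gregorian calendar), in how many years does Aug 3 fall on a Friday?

Track Aug 3's weekday year by year (advancing +1, or +2 across a Feb 29):
  2102: Thu  2103: Fri (+1) ✓  2104: Sun (+2)  2105: Mon (+1)  2106: Tue (+1)
  2107: Wed (+1)  2108: Fri (+2) ✓  2109: Sat (+1)  2110: Sun (+1)  2111: Mon (+1)
  2112: Wed (+2)  2113: Thu (+1)  2114: Fri (+1) ✓  2115: Sat (+1)  … (21 more years) …
  2137: Sat (+1)  2138: Sun (+1)  2139: Mon (+1)  2140: Wed (+2)  2141: Thu (+1)
  2142: Fri (+1) ✓  2143: Sat (+1)  2144: Mon (+2)  2145: Tue (+1)  2146: Wed (+1)
  2147: Thu (+1)  2148: Sat (+2)  2149: Sun (+1)  2150: Mon (+1)
Friday years: 2103, 2108, 2114, 2125, 2131, 2136, 2142 — 7 in total.

7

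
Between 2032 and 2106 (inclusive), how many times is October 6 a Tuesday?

Track October 6's weekday year by year (advancing +1, or +2 across a Feb 29):
  2032: Wed  2033: Thu (+1)  2034: Fri (+1)  2035: Sat (+1)  2036: Mon (+2)
  2037: Tue (+1) ✓  2038: Wed (+1)  2039: Thu (+1)  2040: Sat (+2)  2041: Sun (+1)
  2042: Mon (+1)  2043: Tue (+1) ✓  2044: Thu (+2)  2045: Fri (+1)  … (47 more years) …
  2093: Tue (+1) ✓  2094: Wed (+1)  2095: Thu (+1)  2096: Sat (+2)  2097: Sun (+1)
  2098: Mon (+1)  2099: Tue (+1) ✓  2100: Wed (+1)  2101: Thu (+1)  2102: Fri (+1)
  2103: Sat (+1)  2104: Mon (+2)  2105: Tue (+1) ✓  2106: Wed (+1)
Tuesday years: 2037, 2043, 2048, 2054, 2065, 2071, 2076, 2082, 2093, 2099, 2105 — 11 in total.

11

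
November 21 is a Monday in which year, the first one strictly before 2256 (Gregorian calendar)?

2253

From one year to the next, a fixed date's weekday advances by 1, or by 2 when a Feb 29 lies between the two dates.
2256: November 21 is Friday.
2255: Wednesday (−2)
2254: Tuesday (−1)
2253: Monday (−1)
November 21 falls on a Monday in 2253.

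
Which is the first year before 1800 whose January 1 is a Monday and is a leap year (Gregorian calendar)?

1776

Jan 1 advances by 2 weekdays after a leap year and by 1 after a common year.
1800: Jan 1 is Wednesday.
1799: Tuesday
1798: Monday
1797: Sunday
1796: Friday (leap)
1795: Thursday
1794: Wednesday
1793: Tuesday
1792: Sunday (leap)
1791: Saturday
1790: Friday
1789: Thursday
1788: Tuesday (leap)
1787: Monday
1786: Sunday
1785: Saturday
1784: Thursday (leap)
1783: Wednesday
1782: Tuesday
1781: Monday
1780: Saturday (leap)
1779: Friday
1778: Thursday
1777: Wednesday
1776: Monday (leap)
1776 begins on a Monday and is a leap year.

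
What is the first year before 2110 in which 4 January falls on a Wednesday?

From one year to the next, a fixed date's weekday advances by 1, or by 2 when a Feb 29 lies between the two dates.
2110: January 4 is Saturday.
2109: Friday (−1)
2108: Wednesday (−2)
4 January falls on a Wednesday in 2108.

2108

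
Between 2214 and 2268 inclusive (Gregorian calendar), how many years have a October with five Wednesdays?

October has 31 days; it has five Wednesdays when Wednesday falls among the first (month-length − 28) days — i.e. when October 1 is one of Wednesday/Tuesday/Monday.
October 1 by year: 2214:Sat 2215:Sun 2216:Tue✓ 2217:Wed✓ 2218:Thu 2219:Fri 2220:Sun 2221:Mon✓ 2222:Tue✓ 2223:Wed✓ 2224:Fri 2225:Sat 2226:Sun 2227:Mon✓ 2228:Wed✓ …(25 more)… 2254:Sun 2255:Mon✓ 2256:Wed✓ 2257:Thu 2258:Fri 2259:Sat 2260:Mon✓ 2261:Tue✓ 2262:Wed✓ 2263:Thu 2264:Sat 2265:Sun 2266:Mon✓ 2267:Tue✓ 2268:Thu
Years with five Wednesdays: 2216, 2217, 2221, 2222, 2223, 2227, 2228, 2232, 2233, 2234, 2238, 2239, 2244, 2245, 2249, 2250, 2251, 2255, 2256, 2260, 2261, 2262, 2266, 2267 → 24.

24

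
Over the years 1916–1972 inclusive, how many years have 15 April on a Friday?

Track 15 April's weekday year by year (advancing +1, or +2 across a Feb 29):
  1916: Sat  1917: Sun (+1)  1918: Mon (+1)  1919: Tue (+1)  1920: Thu (+2)
  1921: Fri (+1) ✓  1922: Sat (+1)  1923: Sun (+1)  1924: Tue (+2)  1925: Wed (+1)
  1926: Thu (+1)  1927: Fri (+1) ✓  1928: Sun (+2)  1929: Mon (+1)  … (29 more years) …
  1959: Wed (+1)  1960: Fri (+2) ✓  1961: Sat (+1)  1962: Sun (+1)  1963: Mon (+1)
  1964: Wed (+2)  1965: Thu (+1)  1966: Fri (+1) ✓  1967: Sat (+1)  1968: Mon (+2)
  1969: Tue (+1)  1970: Wed (+1)  1971: Thu (+1)  1972: Sat (+2)
Friday years: 1921, 1927, 1932, 1938, 1949, 1955, 1960, 1966 — 8 in total.

8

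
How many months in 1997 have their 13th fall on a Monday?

2

Check the 13th of each month of 1997: Jan 13: Mon, Feb 13: Thu, Mar 13: Thu, Apr 13: Sun, May 13: Tue, Jun 13: Fri, Jul 13: Sun, Aug 13: Wed, Sep 13: Sat, Oct 13: Mon, Nov 13: Thu, Dec 13: Sat.
Monday occurs in January, October — 2 months.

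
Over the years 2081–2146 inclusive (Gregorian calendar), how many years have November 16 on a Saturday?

8

Track November 16's weekday year by year (advancing +1, or +2 across a Feb 29):
  2081: Sun  2082: Mon (+1)  2083: Tue (+1)  2084: Thu (+2)  2085: Fri (+1)
  2086: Sat (+1) ✓  2087: Sun (+1)  2088: Tue (+2)  2089: Wed (+1)  2090: Thu (+1)
  2091: Fri (+1)  2092: Sun (+2)  2093: Mon (+1)  2094: Tue (+1)  … (38 more years) …
  2133: Mon (+1)  2134: Tue (+1)  2135: Wed (+1)  2136: Fri (+2)  2137: Sat (+1) ✓
  2138: Sun (+1)  2139: Mon (+1)  2140: Wed (+2)  2141: Thu (+1)  2142: Fri (+1)
  2143: Sat (+1) ✓  2144: Mon (+2)  2145: Tue (+1)  2146: Wed (+1)
Saturday years: 2086, 2097, 2109, 2115, 2120, 2126, 2137, 2143 — 8 in total.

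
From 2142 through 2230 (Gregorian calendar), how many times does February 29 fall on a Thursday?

3

Leap years in 2142–2230: 21 of them.
Feb 29 weekday advances by 5 (mod 7) from one leap year to the next four years later (or differs when a century non-leap intervenes).
Leap-day weekdays: 2144:Sat 2148:Thu✓ 2152:Tue 2156:Sun 2160:Fri 2164:Wed 2168:Mon 2172:Sat 2176:Thu✓ 2180:Tue 2184:Sun 2188:Fri 2192:Wed 2196:Mon 2204:Wed 2208:Mon 2212:Sat 2216:Thu✓ 2220:Tue 2224:Sun 2228:Fri
Thursday: 2148, 2176, 2216 → 3.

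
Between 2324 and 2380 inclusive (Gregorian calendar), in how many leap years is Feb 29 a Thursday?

Leap years in 2324–2380: 15 of them.
Feb 29 weekday advances by 5 (mod 7) from one leap year to the next four years later (or differs when a century non-leap intervenes).
Leap-day weekdays: 2324:Fri 2328:Wed 2332:Mon 2336:Sat 2340:Thu✓ 2344:Tue 2348:Sun 2352:Fri 2356:Wed 2360:Mon 2364:Sat 2368:Thu✓ 2372:Tue 2376:Sun 2380:Fri
Thursday: 2340, 2368 → 2.

2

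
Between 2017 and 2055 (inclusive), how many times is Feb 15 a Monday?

6

Track Feb 15's weekday year by year (advancing +1, or +2 across a Feb 29):
  2017: Wed  2018: Thu (+1)  2019: Fri (+1)  2020: Sat (+1)  2021: Mon (+2) ✓
  2022: Tue (+1)  2023: Wed (+1)  2024: Thu (+1)  2025: Sat (+2)  2026: Sun (+1)
  2027: Mon (+1) ✓  2028: Tue (+1)  2029: Thu (+2)  2030: Fri (+1)  … (11 more years) …
  2042: Sat (+1)  2043: Sun (+1)  2044: Mon (+1) ✓  2045: Wed (+2)  2046: Thu (+1)
  2047: Fri (+1)  2048: Sat (+1)  2049: Mon (+2) ✓  2050: Tue (+1)  2051: Wed (+1)
  2052: Thu (+1)  2053: Sat (+2)  2054: Sun (+1)  2055: Mon (+1) ✓
Monday years: 2021, 2027, 2038, 2044, 2049, 2055 — 6 in total.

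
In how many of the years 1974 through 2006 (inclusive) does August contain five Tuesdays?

August has 31 days; it has five Tuesdays when Tuesday falls among the first (month-length − 28) days — i.e. when August 1 is one of Tuesday/Monday/Sunday.
August 1 by year: 1974:Thu 1975:Fri 1976:Sun✓ 1977:Mon✓ 1978:Tue✓ 1979:Wed 1980:Fri 1981:Sat 1982:Sun✓ 1983:Mon✓ 1984:Wed 1985:Thu 1986:Fri 1987:Sat 1988:Mon✓ …(3 more)… 1992:Sat 1993:Sun✓ 1994:Mon✓ 1995:Tue✓ 1996:Thu 1997:Fri 1998:Sat 1999:Sun✓ 2000:Tue✓ 2001:Wed 2002:Thu 2003:Fri 2004:Sun✓ 2005:Mon✓ 2006:Tue✓
Years with five Tuesdays: 1976, 1977, 1978, 1982, 1983, 1988, 1989, 1993, 1994, 1995, 1999, 2000, 2004, 2005, 2006 → 15.

15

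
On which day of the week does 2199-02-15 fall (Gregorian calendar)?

January 1, 2199 is a Tuesday.
February 15 is day 46 of the year, i.e. 45 days after Jan 1.
45 mod 7 = 3, so advance 3 weekdays from Tuesday: Friday.

Friday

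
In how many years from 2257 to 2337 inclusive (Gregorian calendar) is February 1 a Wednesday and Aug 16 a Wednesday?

Check each year's weekday for February 1 and Aug 16:
  2257: Sun/Sun  2258: Mon/Mon  2259: Tue/Tue  2260: Wed/Thu  2261: Fri/Fri  2262: Sat/Sat  2263: Sun/Sun  2264: Mon/Tue  2265: Wed/Wed ✓  2266: Thu/Thu  2267: Fri/Fri  2268: Sat/Sun  2269: Mon/Mon  2270: Tue/Tue  …(53 more)…  2324: Fri/Sat  2325: Sun/Sun  2326: Mon/Mon  2327: Tue/Tue  2328: Wed/Thu  2329: Fri/Fri  2330: Sat/Sat  2331: Sun/Sun  2332: Mon/Tue  2333: Wed/Wed ✓  2334: Thu/Thu  2335: Fri/Fri  2336: Sat/Sun  2337: Mon/Mon
Both conditions hold in: 2265, 2271, 2282, 2293, 2299, 2305, 2311, 2322, 2333 — 9.

9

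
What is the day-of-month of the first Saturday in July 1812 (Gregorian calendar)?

4

July 1, 1812 is a Wednesday, so the first Saturday is the 4th.
The first Saturday is 4 + 0 = 4.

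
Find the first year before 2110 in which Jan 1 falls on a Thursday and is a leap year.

Jan 1 advances by 2 weekdays after a leap year and by 1 after a common year.
2110: Jan 1 is Wednesday.
2109: Tuesday
2108: Sunday (leap)
2107: Saturday
2106: Friday
2105: Thursday
2104: Tuesday (leap)
2103: Monday
2102: Sunday
2101: Saturday
2100: Friday
2099: Thursday
2098: Wednesday
2097: Tuesday
2096: Sunday (leap)
2095: Saturday
2094: Friday
2093: Thursday
2092: Tuesday (leap)
2091: Monday
2090: Sunday
2089: Saturday
2088: Thursday (leap)
2088 begins on a Thursday and is a leap year.

2088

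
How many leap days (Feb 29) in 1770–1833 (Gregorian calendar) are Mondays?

2

Leap years in 1770–1833: 15 of them.
Feb 29 weekday advances by 5 (mod 7) from one leap year to the next four years later (or differs when a century non-leap intervenes).
Leap-day weekdays: 1772:Sat 1776:Thu 1780:Tue 1784:Sun 1788:Fri 1792:Wed 1796:Mon✓ 1804:Wed 1808:Mon✓ 1812:Sat 1816:Thu 1820:Tue 1824:Sun 1828:Fri 1832:Wed
Monday: 1796, 1808 → 2.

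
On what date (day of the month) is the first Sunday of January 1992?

January 1, 1992 is a Wednesday, so the first Sunday is the 5th.
The first Sunday is 5 + 0 = 5.

5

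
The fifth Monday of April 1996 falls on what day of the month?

April 1, 1996 is a Monday, so the first Monday is the 1st.
The fifth Monday is 1 + 28 = 29.

29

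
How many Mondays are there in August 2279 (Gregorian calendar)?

4

August 2279 has 31 days and begins on Friday.
The first Monday is August 4.
Mondays fall on 4, 11, 18, 25 — that's 4.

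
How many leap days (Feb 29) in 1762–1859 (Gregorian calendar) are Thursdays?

Leap years in 1762–1859: 23 of them.
Feb 29 weekday advances by 5 (mod 7) from one leap year to the next four years later (or differs when a century non-leap intervenes).
Leap-day weekdays: 1764:Wed 1768:Mon 1772:Sat 1776:Thu✓ 1780:Tue 1784:Sun 1788:Fri 1792:Wed 1796:Mon 1804:Wed 1808:Mon 1812:Sat 1816:Thu✓ 1820:Tue 1824:Sun 1828:Fri 1832:Wed 1836:Mon 1840:Sat 1844:Thu✓ 1848:Tue 1852:Sun 1856:Fri
Thursday: 1776, 1816, 1844 → 3.

3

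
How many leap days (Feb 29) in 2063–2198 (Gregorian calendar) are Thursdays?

Leap years in 2063–2198: 33 of them.
Feb 29 weekday advances by 5 (mod 7) from one leap year to the next four years later (or differs when a century non-leap intervenes).
Leap-day weekdays: 2064:Fri 2068:Wed 2072:Mon 2076:Sat 2080:Thu✓ 2084:Tue 2088:Sun 2092:Fri 2096:Wed 2104:Fri 2108:Wed 2112:Mon 2116:Sat …(7 more)… 2148:Thu✓ 2152:Tue 2156:Sun 2160:Fri 2164:Wed 2168:Mon 2172:Sat 2176:Thu✓ 2180:Tue 2184:Sun 2188:Fri 2192:Wed 2196:Mon
Thursday: 2080, 2120, 2148, 2176 → 4.

4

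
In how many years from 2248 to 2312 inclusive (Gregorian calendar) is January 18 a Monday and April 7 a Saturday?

0

Check each year's weekday for January 18 and April 7:
  2248: Tue/Fri  2249: Thu/Sat  2250: Fri/Sun  2251: Sat/Mon  2252: Sun/Wed  2253: Tue/Thu  2254: Wed/Fri  2255: Thu/Sat  2256: Fri/Mon  2257: Sun/Tue  2258: Mon/Wed  2259: Tue/Thu  2260: Wed/Sat  2261: Fri/Sun  …(37 more)…  2299: Wed/Fri  2300: Thu/Sat  2301: Fri/Sun  2302: Sat/Mon  2303: Sun/Tue  2304: Mon/Thu  2305: Wed/Fri  2306: Thu/Sat  2307: Fri/Sun  2308: Sat/Tue  2309: Mon/Wed  2310: Tue/Thu  2311: Wed/Fri  2312: Thu/Sun
Both conditions hold in: no year — 0.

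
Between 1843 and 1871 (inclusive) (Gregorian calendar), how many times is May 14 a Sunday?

5

Track May 14's weekday year by year (advancing +1, or +2 across a Feb 29):
  1843: Sun ✓  1844: Tue (+2)  1845: Wed (+1)  1846: Thu (+1)  1847: Fri (+1)
  1848: Sun (+2) ✓  1849: Mon (+1)  1850: Tue (+1)  1851: Wed (+1)  1852: Fri (+2)
  1853: Sat (+1)  1854: Sun (+1) ✓  1855: Mon (+1)  1856: Wed (+2)  1857: Thu (+1)
  1858: Fri (+1)  1859: Sat (+1)  1860: Mon (+2)  1861: Tue (+1)  1862: Wed (+1)
  1863: Thu (+1)  1864: Sat (+2)  1865: Sun (+1) ✓  1866: Mon (+1)  1867: Tue (+1)
  1868: Thu (+2)  1869: Fri (+1)  1870: Sat (+1)  1871: Sun (+1) ✓
Sunday years: 1843, 1848, 1854, 1865, 1871 — 5 in total.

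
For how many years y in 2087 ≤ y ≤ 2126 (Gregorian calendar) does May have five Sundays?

18

May has 31 days; it has five Sundays when Sunday falls among the first (month-length − 28) days — i.e. when May 1 is one of Sunday/Saturday/Friday.
May 1 by year: 2087:Thu 2088:Sat✓ 2089:Sun✓ 2090:Mon 2091:Tue 2092:Thu 2093:Fri✓ 2094:Sat✓ 2095:Sun✓ 2096:Tue 2097:Wed 2098:Thu 2099:Fri✓ 2100:Sat✓ 2101:Sun✓ …(10 more)… 2112:Sun✓ 2113:Mon 2114:Tue 2115:Wed 2116:Fri✓ 2117:Sat✓ 2118:Sun✓ 2119:Mon 2120:Wed 2121:Thu 2122:Fri✓ 2123:Sat✓ 2124:Mon 2125:Tue 2126:Wed
Years with five Sundays: 2088, 2089, 2093, 2094, 2095, 2099, 2100, 2101, 2105, 2106, 2107, 2111, 2112, 2116, 2117, 2118, 2122, 2123 → 18.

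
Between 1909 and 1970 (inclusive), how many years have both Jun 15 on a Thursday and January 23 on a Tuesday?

Check each year's weekday for Jun 15 and January 23:
  1909: Tue/Sat  1910: Wed/Sun  1911: Thu/Mon  1912: Sat/Tue  1913: Sun/Thu  1914: Mon/Fri  1915: Tue/Sat  1916: Thu/Sun  1917: Fri/Tue  1918: Sat/Wed  1919: Sun/Thu  1920: Tue/Fri  1921: Wed/Sun  1922: Thu/Mon  …(34 more)…  1957: Sat/Wed  1958: Sun/Thu  1959: Mon/Fri  1960: Wed/Sat  1961: Thu/Mon  1962: Fri/Tue  1963: Sat/Wed  1964: Mon/Thu  1965: Tue/Sat  1966: Wed/Sun  1967: Thu/Mon  1968: Sat/Tue  1969: Sun/Thu  1970: Mon/Fri
Both conditions hold in: no year — 0.

0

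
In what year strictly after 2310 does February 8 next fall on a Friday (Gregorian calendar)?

2318

From one year to the next, a fixed date's weekday advances by 1, or by 2 when a Feb 29 lies between the two dates.
2310: February 8 is Tuesday.
2311: Wednesday (+1)
2312: Thursday (+1)
2313: Saturday (+2)
2314: Sunday (+1)
2315: Monday (+1)
2316: Tuesday (+1)
2317: Thursday (+2)
2318: Friday (+1)
February 8 falls on a Friday in 2318.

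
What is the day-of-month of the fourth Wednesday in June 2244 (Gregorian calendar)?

26

June 1, 2244 is a Saturday, so the first Wednesday is the 5th.
The fourth Wednesday is 5 + 21 = 26.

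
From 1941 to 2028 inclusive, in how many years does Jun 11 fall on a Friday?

Track Jun 11's weekday year by year (advancing +1, or +2 across a Feb 29):
  1941: Wed  1942: Thu (+1)  1943: Fri (+1) ✓  1944: Sun (+2)  1945: Mon (+1)
  1946: Tue (+1)  1947: Wed (+1)  1948: Fri (+2) ✓  1949: Sat (+1)  1950: Sun (+1)
  1951: Mon (+1)  1952: Wed (+2)  1953: Thu (+1)  1954: Fri (+1) ✓  … (60 more years) …
  2015: Thu (+1)  2016: Sat (+2)  2017: Sun (+1)  2018: Mon (+1)  2019: Tue (+1)
  2020: Thu (+2)  2021: Fri (+1) ✓  2022: Sat (+1)  2023: Sun (+1)  2024: Tue (+2)
  2025: Wed (+1)  2026: Thu (+1)  2027: Fri (+1) ✓  2028: Sun (+2)
Friday years: 1943, 1948, 1954, 1965, 1971, 1976, 1982, 1993, 1999, 2004, 2010, 2021, 2027 — 13 in total.

13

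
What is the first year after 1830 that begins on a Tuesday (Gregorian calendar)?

Jan 1 advances by 2 weekdays after a leap year and by 1 after a common year.
1830: Jan 1 is Friday.
1831: Saturday
1832: Sunday (leap)
1833: Tuesday
1833 begins on a Tuesday

1833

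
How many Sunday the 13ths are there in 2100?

1

Check the 13th of each month of 2100: Jan 13: Wed, Feb 13: Sat, Mar 13: Sat, Apr 13: Tue, May 13: Thu, Jun 13: Sun, Jul 13: Tue, Aug 13: Fri, Sep 13: Mon, Oct 13: Wed, Nov 13: Sat, Dec 13: Mon.
Sunday occurs in June — 1 month.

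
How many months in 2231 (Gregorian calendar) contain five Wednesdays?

A month of length L has five Wednesdays iff its first Wednesday is on day ≤ L−28 (so day 1–3 in a 31-day month, 1–2 in a 30-day month, day 1 in a leap February).
Checking each month of 2231: Jan starts Sat (31d); Feb starts Tue (28d); Mar starts Tue (31d) ✓; Apr starts Fri (30d); May starts Sun (31d); Jun starts Wed (30d) ✓; Jul starts Fri (31d); Aug starts Mon (31d) ✓; Sep starts Thu (30d); Oct starts Sat (31d); Nov starts Tue (30d) ✓; Dec starts Thu (31d).
Five-Wednesday months: March, June, August, November → 4.

4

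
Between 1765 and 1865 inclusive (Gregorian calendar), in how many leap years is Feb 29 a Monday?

5

Leap years in 1765–1865: 24 of them.
Feb 29 weekday advances by 5 (mod 7) from one leap year to the next four years later (or differs when a century non-leap intervenes).
Leap-day weekdays: 1768:Mon✓ 1772:Sat 1776:Thu 1780:Tue 1784:Sun 1788:Fri 1792:Wed 1796:Mon✓ 1804:Wed 1808:Mon✓ 1812:Sat 1816:Thu 1820:Tue 1824:Sun 1828:Fri 1832:Wed 1836:Mon✓ 1840:Sat 1844:Thu 1848:Tue 1852:Sun 1856:Fri 1860:Wed 1864:Mon✓
Monday: 1768, 1796, 1808, 1836, 1864 → 5.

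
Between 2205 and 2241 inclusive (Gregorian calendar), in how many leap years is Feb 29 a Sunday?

1

Leap years in 2205–2241: 9 of them.
Feb 29 weekday advances by 5 (mod 7) from one leap year to the next four years later (or differs when a century non-leap intervenes).
Leap-day weekdays: 2208:Mon 2212:Sat 2216:Thu 2220:Tue 2224:Sun✓ 2228:Fri 2232:Wed 2236:Mon 2240:Sat
Sunday: 2224 → 1.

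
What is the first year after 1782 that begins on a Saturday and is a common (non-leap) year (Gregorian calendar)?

1785

Jan 1 advances by 2 weekdays after a leap year and by 1 after a common year.
1782: Jan 1 is Tuesday.
1783: Wednesday
1784: Thursday (leap)
1785: Saturday
1785 begins on a Saturday and is a common year.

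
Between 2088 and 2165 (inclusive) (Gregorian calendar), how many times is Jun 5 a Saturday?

Track Jun 5's weekday year by year (advancing +1, or +2 across a Feb 29):
  2088: Sat ✓  2089: Sun (+1)  2090: Mon (+1)  2091: Tue (+1)  2092: Thu (+2)
  2093: Fri (+1)  2094: Sat (+1) ✓  2095: Sun (+1)  2096: Tue (+2)  2097: Wed (+1)
  2098: Thu (+1)  2099: Fri (+1)  2100: Sat (+1) ✓  2101: Sun (+1)  … (50 more years) …
  2152: Mon (+2)  2153: Tue (+1)  2154: Wed (+1)  2155: Thu (+1)  2156: Sat (+2) ✓
  2157: Sun (+1)  2158: Mon (+1)  2159: Tue (+1)  2160: Thu (+2)  2161: Fri (+1)
  2162: Sat (+1) ✓  2163: Sun (+1)  2164: Tue (+2)  2165: Wed (+1)
Saturday years: 2088, 2094, 2100, 2106, 2117, 2123, 2128, 2134, 2145, 2151, 2156, 2162 — 12 in total.

12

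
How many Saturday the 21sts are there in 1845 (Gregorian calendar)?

Check the 21st of each month of 1845: Jan 21: Tue, Feb 21: Fri, Mar 21: Fri, Apr 21: Mon, May 21: Wed, Jun 21: Sat, Jul 21: Mon, Aug 21: Thu, Sep 21: Sun, Oct 21: Tue, Nov 21: Fri, Dec 21: Sun.
Saturday occurs in June — 1 month.

1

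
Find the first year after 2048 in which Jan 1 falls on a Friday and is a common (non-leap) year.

Jan 1 advances by 2 weekdays after a leap year and by 1 after a common year.
2048: Jan 1 is Wednesday (leap).
2049: Friday
2049 begins on a Friday and is a common year.

2049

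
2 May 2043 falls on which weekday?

January 1, 2043 is a Thursday.
May 2 is day 122 of the year, i.e. 121 days after Jan 1.
121 mod 7 = 2, so advance 2 weekdays from Thursday: Saturday.

Saturday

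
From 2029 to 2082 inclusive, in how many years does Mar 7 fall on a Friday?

Track Mar 7's weekday year by year (advancing +1, or +2 across a Feb 29):
  2029: Wed  2030: Thu (+1)  2031: Fri (+1) ✓  2032: Sun (+2)  2033: Mon (+1)
  2034: Tue (+1)  2035: Wed (+1)  2036: Fri (+2) ✓  2037: Sat (+1)  2038: Sun (+1)
  2039: Mon (+1)  2040: Wed (+2)  2041: Thu (+1)  2042: Fri (+1) ✓  … (26 more years) …
  2069: Thu (+1)  2070: Fri (+1) ✓  2071: Sat (+1)  2072: Mon (+2)  2073: Tue (+1)
  2074: Wed (+1)  2075: Thu (+1)  2076: Sat (+2)  2077: Sun (+1)  2078: Mon (+1)
  2079: Tue (+1)  2080: Thu (+2)  2081: Fri (+1) ✓  2082: Sat (+1)
Friday years: 2031, 2036, 2042, 2053, 2059, 2064, 2070, 2081 — 8 in total.

8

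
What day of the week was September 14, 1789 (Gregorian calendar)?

January 1, 1789 is a Thursday.
September 14 is day 257 of the year, i.e. 256 days after Jan 1.
256 mod 7 = 4, so advance 4 weekdays from Thursday: Monday.

Monday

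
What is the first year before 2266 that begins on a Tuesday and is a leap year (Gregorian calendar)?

Jan 1 advances by 2 weekdays after a leap year and by 1 after a common year.
2266: Jan 1 is Monday.
2265: Sunday
2264: Friday (leap)
2263: Thursday
2262: Wednesday
2261: Tuesday
2260: Sunday (leap)
2259: Saturday
2258: Friday
2257: Thursday
2256: Tuesday (leap)
2256 begins on a Tuesday and is a leap year.

2256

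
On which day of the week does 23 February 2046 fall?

January 1, 2046 is a Monday.
February 23 is day 54 of the year, i.e. 53 days after Jan 1.
53 mod 7 = 4, so advance 4 weekdays from Monday: Friday.

Friday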